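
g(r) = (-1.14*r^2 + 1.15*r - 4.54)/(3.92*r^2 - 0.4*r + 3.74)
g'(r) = (0.4 - 7.84*r)*(-1.14*r^2 + 1.15*r - 4.54)/(3.92*r^2 - 0.4*r + 3.74)^2 + (1.15 - 2.28*r)/(3.92*r^2 - 0.4*r + 3.74)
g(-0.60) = -1.05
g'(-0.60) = -0.52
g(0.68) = -0.81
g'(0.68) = 0.68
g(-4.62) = -0.38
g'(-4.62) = -0.03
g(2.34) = -0.33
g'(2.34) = 0.07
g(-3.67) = -0.42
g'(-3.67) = -0.05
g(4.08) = -0.28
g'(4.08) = 0.01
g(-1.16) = -0.78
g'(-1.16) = -0.38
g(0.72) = -0.78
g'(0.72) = 0.66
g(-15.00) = -0.31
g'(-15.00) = -0.00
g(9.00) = -0.27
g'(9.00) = -0.00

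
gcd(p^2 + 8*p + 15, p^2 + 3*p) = p + 3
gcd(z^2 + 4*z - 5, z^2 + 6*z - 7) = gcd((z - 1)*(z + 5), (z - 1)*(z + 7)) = z - 1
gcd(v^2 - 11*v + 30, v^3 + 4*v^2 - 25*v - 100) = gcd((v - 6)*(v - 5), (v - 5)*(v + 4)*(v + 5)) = v - 5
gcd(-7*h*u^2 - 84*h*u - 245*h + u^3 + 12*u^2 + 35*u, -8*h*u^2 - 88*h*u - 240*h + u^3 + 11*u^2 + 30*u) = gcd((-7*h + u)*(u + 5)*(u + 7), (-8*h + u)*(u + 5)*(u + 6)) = u + 5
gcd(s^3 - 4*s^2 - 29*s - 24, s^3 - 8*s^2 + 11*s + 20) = s + 1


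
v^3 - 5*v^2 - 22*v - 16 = (v - 8)*(v + 1)*(v + 2)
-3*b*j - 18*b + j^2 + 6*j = (-3*b + j)*(j + 6)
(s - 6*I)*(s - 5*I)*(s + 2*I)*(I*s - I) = I*s^4 + 9*s^3 - I*s^3 - 9*s^2 - 8*I*s^2 + 60*s + 8*I*s - 60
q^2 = q^2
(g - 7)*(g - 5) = g^2 - 12*g + 35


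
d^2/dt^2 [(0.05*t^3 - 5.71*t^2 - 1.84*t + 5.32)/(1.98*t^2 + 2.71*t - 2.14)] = (-2.22044604925031e-16*t^5 + 48.008494*t^3 - 21.767124*t^2 + 125.871528*t + 49.584208)/(7.762392*t^6 + 31.872852*t^5 + 18.454986*t^4 - 48.994361*t^3 - 19.946298*t^2 + 37.232148*t - 9.800344)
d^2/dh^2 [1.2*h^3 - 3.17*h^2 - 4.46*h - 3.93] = 7.2*h - 6.34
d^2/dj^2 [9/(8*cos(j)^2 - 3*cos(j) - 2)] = 9*(256*sin(j)^4 - 201*sin(j)^2 + 84*cos(j) - 18*cos(3*j) - 105)/(8*sin(j)^2 + 3*cos(j) - 6)^3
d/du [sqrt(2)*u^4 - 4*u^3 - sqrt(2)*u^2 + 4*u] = 4*sqrt(2)*u^3 - 12*u^2 - 2*sqrt(2)*u + 4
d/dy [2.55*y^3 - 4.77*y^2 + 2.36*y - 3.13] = 7.65*y^2 - 9.54*y + 2.36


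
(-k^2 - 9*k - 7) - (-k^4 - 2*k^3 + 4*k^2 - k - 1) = k^4 + 2*k^3 - 5*k^2 - 8*k - 6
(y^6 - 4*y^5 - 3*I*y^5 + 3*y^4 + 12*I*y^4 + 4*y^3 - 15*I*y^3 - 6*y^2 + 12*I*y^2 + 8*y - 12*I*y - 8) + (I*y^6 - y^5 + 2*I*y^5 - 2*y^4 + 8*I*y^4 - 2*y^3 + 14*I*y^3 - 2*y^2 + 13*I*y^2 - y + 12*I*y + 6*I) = y^6 + I*y^6 - 5*y^5 - I*y^5 + y^4 + 20*I*y^4 + 2*y^3 - I*y^3 - 8*y^2 + 25*I*y^2 + 7*y - 8 + 6*I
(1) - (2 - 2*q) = 2*q - 1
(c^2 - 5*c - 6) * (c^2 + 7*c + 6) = c^4 + 2*c^3 - 35*c^2 - 72*c - 36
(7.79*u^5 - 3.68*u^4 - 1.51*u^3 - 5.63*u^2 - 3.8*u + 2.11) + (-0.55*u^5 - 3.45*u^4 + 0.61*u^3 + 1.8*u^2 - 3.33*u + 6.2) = 7.24*u^5 - 7.13*u^4 - 0.9*u^3 - 3.83*u^2 - 7.13*u + 8.31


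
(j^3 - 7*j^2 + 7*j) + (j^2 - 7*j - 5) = j^3 - 6*j^2 - 5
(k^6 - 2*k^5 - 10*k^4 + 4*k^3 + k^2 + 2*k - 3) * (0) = 0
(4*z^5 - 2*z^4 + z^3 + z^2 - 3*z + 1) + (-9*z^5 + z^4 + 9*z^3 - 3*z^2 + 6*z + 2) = -5*z^5 - z^4 + 10*z^3 - 2*z^2 + 3*z + 3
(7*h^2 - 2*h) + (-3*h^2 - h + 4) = 4*h^2 - 3*h + 4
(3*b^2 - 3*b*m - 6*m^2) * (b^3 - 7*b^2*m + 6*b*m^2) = 3*b^5 - 24*b^4*m + 33*b^3*m^2 + 24*b^2*m^3 - 36*b*m^4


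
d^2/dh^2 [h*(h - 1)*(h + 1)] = 6*h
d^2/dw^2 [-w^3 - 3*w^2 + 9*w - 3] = -6*w - 6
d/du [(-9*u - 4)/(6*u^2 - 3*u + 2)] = 6*(9*u^2 + 8*u - 5)/(36*u^4 - 36*u^3 + 33*u^2 - 12*u + 4)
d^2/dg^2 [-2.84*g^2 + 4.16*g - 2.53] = -5.68000000000000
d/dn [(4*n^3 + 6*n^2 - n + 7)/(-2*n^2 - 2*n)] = (-4*n^4 - 8*n^3 - 7*n^2 + 14*n + 7)/(2*n^2*(n^2 + 2*n + 1))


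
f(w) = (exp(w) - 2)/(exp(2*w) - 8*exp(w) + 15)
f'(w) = (exp(w) - 2)*(-2*exp(2*w) + 8*exp(w))/(exp(2*w) - 8*exp(w) + 15)^2 + exp(w)/(exp(2*w) - 8*exp(w) + 15) = (-2*(exp(w) - 4)*(exp(w) - 2) + exp(2*w) - 8*exp(w) + 15)*exp(w)/(exp(2*w) - 8*exp(w) + 15)^2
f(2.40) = 0.19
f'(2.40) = -0.37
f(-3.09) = -0.13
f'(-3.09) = -0.00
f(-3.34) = -0.13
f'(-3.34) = -0.00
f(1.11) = -15.32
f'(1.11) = 1284.02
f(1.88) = 0.82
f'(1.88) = -3.81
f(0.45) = -0.09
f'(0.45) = 0.18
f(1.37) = -1.94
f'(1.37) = -2.96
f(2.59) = 0.13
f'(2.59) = -0.23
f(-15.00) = -0.13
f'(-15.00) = 0.00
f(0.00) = -0.12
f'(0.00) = 0.03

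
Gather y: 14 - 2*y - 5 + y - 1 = 8 - y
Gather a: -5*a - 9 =-5*a - 9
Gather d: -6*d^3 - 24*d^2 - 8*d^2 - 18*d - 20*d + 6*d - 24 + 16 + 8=-6*d^3 - 32*d^2 - 32*d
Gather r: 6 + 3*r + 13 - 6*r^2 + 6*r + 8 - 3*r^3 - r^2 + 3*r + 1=-3*r^3 - 7*r^2 + 12*r + 28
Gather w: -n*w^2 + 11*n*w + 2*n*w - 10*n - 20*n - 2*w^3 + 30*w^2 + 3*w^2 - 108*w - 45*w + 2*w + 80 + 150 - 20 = -30*n - 2*w^3 + w^2*(33 - n) + w*(13*n - 151) + 210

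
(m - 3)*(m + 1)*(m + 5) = m^3 + 3*m^2 - 13*m - 15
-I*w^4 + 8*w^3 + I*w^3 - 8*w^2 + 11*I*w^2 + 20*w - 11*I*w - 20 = (w - I)*(w + 4*I)*(w + 5*I)*(-I*w + I)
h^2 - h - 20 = (h - 5)*(h + 4)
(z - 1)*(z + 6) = z^2 + 5*z - 6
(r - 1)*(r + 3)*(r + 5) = r^3 + 7*r^2 + 7*r - 15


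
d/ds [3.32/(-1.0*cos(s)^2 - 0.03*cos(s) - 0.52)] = -(6.64*cos(s) + 0.0996)*sin(s)/(1.0*cos(s)^2 + 0.03*cos(s) + 0.52)^2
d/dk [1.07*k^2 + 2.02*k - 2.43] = 2.14*k + 2.02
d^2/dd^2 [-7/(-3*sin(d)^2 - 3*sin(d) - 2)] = 21*(-12*sin(d)^4 - 9*sin(d)^3 + 23*sin(d)^2 + 20*sin(d) + 2)/(3*sin(d)^2 + 3*sin(d) + 2)^3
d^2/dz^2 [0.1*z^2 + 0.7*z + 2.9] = 0.200000000000000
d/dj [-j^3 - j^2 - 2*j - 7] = -3*j^2 - 2*j - 2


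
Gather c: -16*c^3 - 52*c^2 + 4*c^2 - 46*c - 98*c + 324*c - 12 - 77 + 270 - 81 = -16*c^3 - 48*c^2 + 180*c + 100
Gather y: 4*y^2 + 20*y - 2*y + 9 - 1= 4*y^2 + 18*y + 8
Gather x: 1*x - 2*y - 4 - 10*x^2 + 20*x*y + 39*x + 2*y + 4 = -10*x^2 + x*(20*y + 40)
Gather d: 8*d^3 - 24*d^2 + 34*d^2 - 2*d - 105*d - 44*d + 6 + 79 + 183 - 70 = 8*d^3 + 10*d^2 - 151*d + 198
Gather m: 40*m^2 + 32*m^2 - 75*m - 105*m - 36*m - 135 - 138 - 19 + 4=72*m^2 - 216*m - 288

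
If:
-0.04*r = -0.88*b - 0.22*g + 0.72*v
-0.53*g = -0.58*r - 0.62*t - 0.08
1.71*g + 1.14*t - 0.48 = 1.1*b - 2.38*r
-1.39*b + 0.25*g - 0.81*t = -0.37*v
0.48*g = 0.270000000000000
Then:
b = -1.80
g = 0.56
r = -2.18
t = 2.39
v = -1.91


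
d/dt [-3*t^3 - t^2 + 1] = t*(-9*t - 2)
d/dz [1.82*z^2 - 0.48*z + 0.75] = 3.64*z - 0.48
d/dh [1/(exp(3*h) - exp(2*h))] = (2 - 3*exp(h))*exp(-2*h)/(1 - exp(h))^2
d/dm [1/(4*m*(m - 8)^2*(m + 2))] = (-m*(m - 8) - 2*m*(m + 2) - (m - 8)*(m + 2))/(4*m^2*(m - 8)^3*(m + 2)^2)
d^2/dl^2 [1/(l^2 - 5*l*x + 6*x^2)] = 2*(-l^2 + 5*l*x - 6*x^2 + (2*l - 5*x)^2)/(l^2 - 5*l*x + 6*x^2)^3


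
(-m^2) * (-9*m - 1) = 9*m^3 + m^2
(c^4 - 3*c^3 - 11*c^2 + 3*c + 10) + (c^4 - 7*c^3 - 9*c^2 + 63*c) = 2*c^4 - 10*c^3 - 20*c^2 + 66*c + 10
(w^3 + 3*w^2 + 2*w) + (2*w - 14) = w^3 + 3*w^2 + 4*w - 14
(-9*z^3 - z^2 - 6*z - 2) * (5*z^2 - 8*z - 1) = -45*z^5 + 67*z^4 - 13*z^3 + 39*z^2 + 22*z + 2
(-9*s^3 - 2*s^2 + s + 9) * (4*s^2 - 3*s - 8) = -36*s^5 + 19*s^4 + 82*s^3 + 49*s^2 - 35*s - 72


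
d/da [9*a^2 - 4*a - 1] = 18*a - 4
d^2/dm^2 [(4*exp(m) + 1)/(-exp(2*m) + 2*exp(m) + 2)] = (-4*exp(4*m) - 12*exp(3*m) - 42*exp(2*m) + 4*exp(m) - 12)*exp(m)/(exp(6*m) - 6*exp(5*m) + 6*exp(4*m) + 16*exp(3*m) - 12*exp(2*m) - 24*exp(m) - 8)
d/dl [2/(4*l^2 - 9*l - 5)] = 2*(9 - 8*l)/(-4*l^2 + 9*l + 5)^2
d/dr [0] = 0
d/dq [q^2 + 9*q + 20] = 2*q + 9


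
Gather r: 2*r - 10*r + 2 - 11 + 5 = -8*r - 4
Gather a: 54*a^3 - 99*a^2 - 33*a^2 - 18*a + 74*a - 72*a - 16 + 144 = 54*a^3 - 132*a^2 - 16*a + 128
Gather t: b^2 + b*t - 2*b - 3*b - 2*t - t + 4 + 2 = b^2 - 5*b + t*(b - 3) + 6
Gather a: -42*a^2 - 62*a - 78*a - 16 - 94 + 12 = -42*a^2 - 140*a - 98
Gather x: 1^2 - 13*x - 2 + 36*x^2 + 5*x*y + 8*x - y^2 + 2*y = 36*x^2 + x*(5*y - 5) - y^2 + 2*y - 1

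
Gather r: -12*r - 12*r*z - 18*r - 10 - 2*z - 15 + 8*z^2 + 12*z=r*(-12*z - 30) + 8*z^2 + 10*z - 25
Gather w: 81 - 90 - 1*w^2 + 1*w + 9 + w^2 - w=0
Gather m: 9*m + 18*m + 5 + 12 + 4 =27*m + 21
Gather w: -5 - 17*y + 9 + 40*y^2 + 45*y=40*y^2 + 28*y + 4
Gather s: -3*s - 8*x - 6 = -3*s - 8*x - 6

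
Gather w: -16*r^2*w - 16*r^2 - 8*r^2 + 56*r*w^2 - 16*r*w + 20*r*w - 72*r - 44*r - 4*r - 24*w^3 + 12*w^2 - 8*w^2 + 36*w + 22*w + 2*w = -24*r^2 - 120*r - 24*w^3 + w^2*(56*r + 4) + w*(-16*r^2 + 4*r + 60)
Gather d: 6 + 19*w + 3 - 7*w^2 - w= -7*w^2 + 18*w + 9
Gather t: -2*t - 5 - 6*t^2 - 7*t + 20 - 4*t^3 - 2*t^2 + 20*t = -4*t^3 - 8*t^2 + 11*t + 15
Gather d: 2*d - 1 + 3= 2*d + 2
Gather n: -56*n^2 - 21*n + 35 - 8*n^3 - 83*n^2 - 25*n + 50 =-8*n^3 - 139*n^2 - 46*n + 85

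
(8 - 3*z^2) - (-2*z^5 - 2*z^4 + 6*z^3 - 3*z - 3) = 2*z^5 + 2*z^4 - 6*z^3 - 3*z^2 + 3*z + 11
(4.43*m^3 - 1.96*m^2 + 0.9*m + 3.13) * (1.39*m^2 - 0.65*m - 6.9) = 6.1577*m^5 - 5.6039*m^4 - 28.042*m^3 + 17.2897*m^2 - 8.2445*m - 21.597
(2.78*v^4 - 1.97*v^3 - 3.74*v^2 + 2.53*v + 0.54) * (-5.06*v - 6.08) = -14.0668*v^5 - 6.9342*v^4 + 30.902*v^3 + 9.9374*v^2 - 18.1148*v - 3.2832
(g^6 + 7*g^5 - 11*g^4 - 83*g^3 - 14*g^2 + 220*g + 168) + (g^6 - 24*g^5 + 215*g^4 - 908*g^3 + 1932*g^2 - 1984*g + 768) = 2*g^6 - 17*g^5 + 204*g^4 - 991*g^3 + 1918*g^2 - 1764*g + 936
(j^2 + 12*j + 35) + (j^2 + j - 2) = 2*j^2 + 13*j + 33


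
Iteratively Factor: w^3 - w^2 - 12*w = (w)*(w^2 - w - 12) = w*(w - 4)*(w + 3)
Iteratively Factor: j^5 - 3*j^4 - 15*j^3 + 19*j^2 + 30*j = (j - 5)*(j^4 + 2*j^3 - 5*j^2 - 6*j) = (j - 5)*(j - 2)*(j^3 + 4*j^2 + 3*j) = j*(j - 5)*(j - 2)*(j^2 + 4*j + 3) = j*(j - 5)*(j - 2)*(j + 1)*(j + 3)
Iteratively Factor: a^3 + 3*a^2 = (a)*(a^2 + 3*a) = a^2*(a + 3)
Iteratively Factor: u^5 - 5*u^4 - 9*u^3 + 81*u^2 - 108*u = (u - 3)*(u^4 - 2*u^3 - 15*u^2 + 36*u) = (u - 3)*(u + 4)*(u^3 - 6*u^2 + 9*u) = (u - 3)^2*(u + 4)*(u^2 - 3*u) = (u - 3)^3*(u + 4)*(u)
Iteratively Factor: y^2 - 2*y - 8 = (y - 4)*(y + 2)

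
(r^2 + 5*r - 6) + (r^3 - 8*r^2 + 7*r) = r^3 - 7*r^2 + 12*r - 6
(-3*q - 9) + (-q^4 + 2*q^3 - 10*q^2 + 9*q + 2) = -q^4 + 2*q^3 - 10*q^2 + 6*q - 7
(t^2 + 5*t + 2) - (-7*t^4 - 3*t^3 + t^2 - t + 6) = 7*t^4 + 3*t^3 + 6*t - 4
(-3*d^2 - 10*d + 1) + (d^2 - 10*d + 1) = -2*d^2 - 20*d + 2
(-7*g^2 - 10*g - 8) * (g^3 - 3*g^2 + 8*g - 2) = -7*g^5 + 11*g^4 - 34*g^3 - 42*g^2 - 44*g + 16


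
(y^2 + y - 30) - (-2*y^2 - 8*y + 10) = 3*y^2 + 9*y - 40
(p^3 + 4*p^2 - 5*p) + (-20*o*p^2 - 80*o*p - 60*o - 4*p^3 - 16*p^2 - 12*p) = -20*o*p^2 - 80*o*p - 60*o - 3*p^3 - 12*p^2 - 17*p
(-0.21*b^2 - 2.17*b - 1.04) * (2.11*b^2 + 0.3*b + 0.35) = -0.4431*b^4 - 4.6417*b^3 - 2.9189*b^2 - 1.0715*b - 0.364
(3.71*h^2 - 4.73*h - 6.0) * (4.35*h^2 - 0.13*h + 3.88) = 16.1385*h^4 - 21.0578*h^3 - 11.0903*h^2 - 17.5724*h - 23.28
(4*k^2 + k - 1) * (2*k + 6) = 8*k^3 + 26*k^2 + 4*k - 6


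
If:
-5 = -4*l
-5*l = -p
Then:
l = 5/4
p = 25/4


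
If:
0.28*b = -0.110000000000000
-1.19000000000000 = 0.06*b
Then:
No Solution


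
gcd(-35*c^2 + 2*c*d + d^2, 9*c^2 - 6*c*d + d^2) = 1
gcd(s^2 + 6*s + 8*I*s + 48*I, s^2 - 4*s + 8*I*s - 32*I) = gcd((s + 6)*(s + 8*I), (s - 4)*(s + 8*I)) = s + 8*I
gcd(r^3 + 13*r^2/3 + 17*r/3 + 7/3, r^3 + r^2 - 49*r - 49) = r + 1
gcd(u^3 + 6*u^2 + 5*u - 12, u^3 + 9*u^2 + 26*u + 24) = u^2 + 7*u + 12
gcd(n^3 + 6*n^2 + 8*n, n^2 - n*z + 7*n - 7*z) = 1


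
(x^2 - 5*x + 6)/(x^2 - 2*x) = (x - 3)/x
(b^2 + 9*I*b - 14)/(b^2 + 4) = (b + 7*I)/(b - 2*I)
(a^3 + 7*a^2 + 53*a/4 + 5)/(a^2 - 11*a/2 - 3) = (a^2 + 13*a/2 + 10)/(a - 6)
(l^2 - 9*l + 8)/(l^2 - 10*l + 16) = (l - 1)/(l - 2)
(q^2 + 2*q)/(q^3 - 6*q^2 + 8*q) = (q + 2)/(q^2 - 6*q + 8)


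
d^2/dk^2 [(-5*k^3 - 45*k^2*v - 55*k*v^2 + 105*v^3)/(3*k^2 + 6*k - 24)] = 10*(-11*k^3*v^2 + 18*k^3*v - 12*k^3 + 63*k^2*v^3 - 216*k^2*v + 48*k^2 + 126*k*v^3 - 264*k*v^2 - 192*k + 252*v^3 - 176*v^2 - 576*v)/(3*(k^6 + 6*k^5 - 12*k^4 - 88*k^3 + 96*k^2 + 384*k - 512))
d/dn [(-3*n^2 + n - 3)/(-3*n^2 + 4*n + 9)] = 3*(-3*n^2 - 24*n + 7)/(9*n^4 - 24*n^3 - 38*n^2 + 72*n + 81)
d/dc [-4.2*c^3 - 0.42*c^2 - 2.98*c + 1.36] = -12.6*c^2 - 0.84*c - 2.98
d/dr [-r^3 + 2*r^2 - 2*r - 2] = -3*r^2 + 4*r - 2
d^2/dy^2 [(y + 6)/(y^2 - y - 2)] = 2*((-3*y - 5)*(-y^2 + y + 2) - (y + 6)*(2*y - 1)^2)/(-y^2 + y + 2)^3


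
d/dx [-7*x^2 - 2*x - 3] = -14*x - 2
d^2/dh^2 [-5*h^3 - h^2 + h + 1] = -30*h - 2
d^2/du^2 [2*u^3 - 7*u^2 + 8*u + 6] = 12*u - 14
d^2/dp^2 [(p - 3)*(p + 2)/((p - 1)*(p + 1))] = 2*(-p^3 - 15*p^2 - 3*p - 5)/(p^6 - 3*p^4 + 3*p^2 - 1)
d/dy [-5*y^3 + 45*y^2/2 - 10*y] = -15*y^2 + 45*y - 10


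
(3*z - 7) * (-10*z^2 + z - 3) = -30*z^3 + 73*z^2 - 16*z + 21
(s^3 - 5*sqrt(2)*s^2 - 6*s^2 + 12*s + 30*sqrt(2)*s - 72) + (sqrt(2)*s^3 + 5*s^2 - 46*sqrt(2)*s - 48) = s^3 + sqrt(2)*s^3 - 5*sqrt(2)*s^2 - s^2 - 16*sqrt(2)*s + 12*s - 120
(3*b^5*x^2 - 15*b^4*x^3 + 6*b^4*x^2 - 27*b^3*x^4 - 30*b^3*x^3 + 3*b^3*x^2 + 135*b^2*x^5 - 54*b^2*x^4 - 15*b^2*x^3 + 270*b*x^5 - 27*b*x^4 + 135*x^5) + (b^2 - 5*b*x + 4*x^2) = 3*b^5*x^2 - 15*b^4*x^3 + 6*b^4*x^2 - 27*b^3*x^4 - 30*b^3*x^3 + 3*b^3*x^2 + 135*b^2*x^5 - 54*b^2*x^4 - 15*b^2*x^3 + b^2 + 270*b*x^5 - 27*b*x^4 - 5*b*x + 135*x^5 + 4*x^2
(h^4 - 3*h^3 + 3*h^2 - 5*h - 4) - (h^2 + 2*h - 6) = h^4 - 3*h^3 + 2*h^2 - 7*h + 2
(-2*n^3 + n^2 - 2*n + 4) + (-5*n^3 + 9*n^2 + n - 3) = -7*n^3 + 10*n^2 - n + 1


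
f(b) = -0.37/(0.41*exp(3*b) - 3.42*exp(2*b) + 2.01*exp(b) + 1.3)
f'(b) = -0.37*(-1.23*exp(3*b) + 6.84*exp(2*b) - 2.01*exp(b))/(0.41*exp(3*b) - 3.42*exp(2*b) + 2.01*exp(b) + 1.3)^2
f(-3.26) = -0.27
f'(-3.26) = 0.01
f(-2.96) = -0.27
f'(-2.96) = 0.02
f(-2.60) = -0.26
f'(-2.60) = 0.02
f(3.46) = -0.00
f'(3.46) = 0.00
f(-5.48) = -0.28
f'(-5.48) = 0.00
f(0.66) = 0.08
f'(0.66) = -0.22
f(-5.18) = -0.28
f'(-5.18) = 0.00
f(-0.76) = -0.24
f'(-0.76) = -0.07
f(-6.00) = -0.28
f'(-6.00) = 0.00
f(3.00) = 0.00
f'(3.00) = 0.00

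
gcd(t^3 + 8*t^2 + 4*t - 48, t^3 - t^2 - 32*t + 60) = t^2 + 4*t - 12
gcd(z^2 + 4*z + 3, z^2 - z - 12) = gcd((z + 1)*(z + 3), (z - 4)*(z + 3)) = z + 3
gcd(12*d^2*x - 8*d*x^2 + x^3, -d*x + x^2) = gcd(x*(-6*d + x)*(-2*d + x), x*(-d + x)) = x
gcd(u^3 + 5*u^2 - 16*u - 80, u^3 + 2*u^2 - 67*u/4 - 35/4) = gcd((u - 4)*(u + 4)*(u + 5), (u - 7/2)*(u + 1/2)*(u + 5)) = u + 5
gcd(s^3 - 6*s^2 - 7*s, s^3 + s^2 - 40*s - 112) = s - 7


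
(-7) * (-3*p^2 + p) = 21*p^2 - 7*p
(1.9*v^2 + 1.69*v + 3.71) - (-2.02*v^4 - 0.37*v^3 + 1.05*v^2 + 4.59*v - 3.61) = 2.02*v^4 + 0.37*v^3 + 0.85*v^2 - 2.9*v + 7.32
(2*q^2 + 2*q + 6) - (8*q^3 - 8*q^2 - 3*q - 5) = -8*q^3 + 10*q^2 + 5*q + 11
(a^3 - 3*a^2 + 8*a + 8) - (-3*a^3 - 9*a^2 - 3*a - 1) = 4*a^3 + 6*a^2 + 11*a + 9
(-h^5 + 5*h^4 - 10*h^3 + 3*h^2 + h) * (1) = -h^5 + 5*h^4 - 10*h^3 + 3*h^2 + h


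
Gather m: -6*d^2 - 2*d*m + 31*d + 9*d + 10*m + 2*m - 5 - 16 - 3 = -6*d^2 + 40*d + m*(12 - 2*d) - 24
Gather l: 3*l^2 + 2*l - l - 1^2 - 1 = 3*l^2 + l - 2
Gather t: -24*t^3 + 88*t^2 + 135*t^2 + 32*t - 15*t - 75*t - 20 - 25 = -24*t^3 + 223*t^2 - 58*t - 45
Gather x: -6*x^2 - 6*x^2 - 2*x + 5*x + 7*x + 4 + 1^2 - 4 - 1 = -12*x^2 + 10*x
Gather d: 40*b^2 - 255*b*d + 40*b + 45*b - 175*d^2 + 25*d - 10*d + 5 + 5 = 40*b^2 + 85*b - 175*d^2 + d*(15 - 255*b) + 10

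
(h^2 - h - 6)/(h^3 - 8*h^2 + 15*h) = (h + 2)/(h*(h - 5))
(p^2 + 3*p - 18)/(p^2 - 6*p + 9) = (p + 6)/(p - 3)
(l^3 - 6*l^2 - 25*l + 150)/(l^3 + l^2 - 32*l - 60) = (l - 5)/(l + 2)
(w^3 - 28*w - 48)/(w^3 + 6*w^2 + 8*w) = (w - 6)/w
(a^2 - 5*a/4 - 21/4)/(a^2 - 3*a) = (a + 7/4)/a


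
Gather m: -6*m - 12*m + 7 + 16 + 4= 27 - 18*m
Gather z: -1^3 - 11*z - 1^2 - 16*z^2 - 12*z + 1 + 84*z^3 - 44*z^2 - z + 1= 84*z^3 - 60*z^2 - 24*z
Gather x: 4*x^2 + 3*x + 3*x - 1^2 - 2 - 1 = 4*x^2 + 6*x - 4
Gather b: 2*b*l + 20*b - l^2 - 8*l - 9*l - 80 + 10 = b*(2*l + 20) - l^2 - 17*l - 70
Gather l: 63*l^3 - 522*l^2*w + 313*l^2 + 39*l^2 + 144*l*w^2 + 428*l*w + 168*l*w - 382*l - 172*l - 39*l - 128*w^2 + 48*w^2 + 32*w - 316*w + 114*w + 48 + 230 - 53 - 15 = 63*l^3 + l^2*(352 - 522*w) + l*(144*w^2 + 596*w - 593) - 80*w^2 - 170*w + 210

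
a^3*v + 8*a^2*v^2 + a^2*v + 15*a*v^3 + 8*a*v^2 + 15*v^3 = (a + 3*v)*(a + 5*v)*(a*v + v)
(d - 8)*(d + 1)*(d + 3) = d^3 - 4*d^2 - 29*d - 24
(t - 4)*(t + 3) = t^2 - t - 12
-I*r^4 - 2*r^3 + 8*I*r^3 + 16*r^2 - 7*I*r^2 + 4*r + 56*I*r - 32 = (r - 8)*(r - 4*I)*(r + I)*(-I*r + 1)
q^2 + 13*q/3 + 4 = (q + 4/3)*(q + 3)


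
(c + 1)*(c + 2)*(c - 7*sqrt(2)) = c^3 - 7*sqrt(2)*c^2 + 3*c^2 - 21*sqrt(2)*c + 2*c - 14*sqrt(2)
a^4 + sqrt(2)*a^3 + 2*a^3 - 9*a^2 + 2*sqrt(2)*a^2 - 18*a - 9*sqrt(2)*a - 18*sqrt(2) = (a - 3)*(a + 2)*(a + 3)*(a + sqrt(2))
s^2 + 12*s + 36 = (s + 6)^2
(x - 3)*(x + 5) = x^2 + 2*x - 15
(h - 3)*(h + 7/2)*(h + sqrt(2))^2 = h^4 + h^3/2 + 2*sqrt(2)*h^3 - 17*h^2/2 + sqrt(2)*h^2 - 21*sqrt(2)*h + h - 21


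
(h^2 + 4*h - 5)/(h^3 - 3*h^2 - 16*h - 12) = (-h^2 - 4*h + 5)/(-h^3 + 3*h^2 + 16*h + 12)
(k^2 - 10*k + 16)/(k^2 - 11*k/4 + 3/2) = 4*(k - 8)/(4*k - 3)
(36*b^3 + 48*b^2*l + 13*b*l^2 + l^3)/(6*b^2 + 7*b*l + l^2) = 6*b + l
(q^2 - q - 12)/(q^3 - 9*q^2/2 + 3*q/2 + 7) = 2*(q^2 - q - 12)/(2*q^3 - 9*q^2 + 3*q + 14)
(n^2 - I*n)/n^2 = (n - I)/n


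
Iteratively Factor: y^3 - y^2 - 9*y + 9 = (y - 1)*(y^2 - 9) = (y - 1)*(y + 3)*(y - 3)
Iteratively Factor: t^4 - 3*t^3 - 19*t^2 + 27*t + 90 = (t - 5)*(t^3 + 2*t^2 - 9*t - 18) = (t - 5)*(t + 2)*(t^2 - 9) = (t - 5)*(t + 2)*(t + 3)*(t - 3)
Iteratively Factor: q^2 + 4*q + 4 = (q + 2)*(q + 2)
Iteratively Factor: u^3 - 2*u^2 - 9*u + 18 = (u - 2)*(u^2 - 9) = (u - 2)*(u + 3)*(u - 3)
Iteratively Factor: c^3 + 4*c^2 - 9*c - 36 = (c + 4)*(c^2 - 9) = (c - 3)*(c + 4)*(c + 3)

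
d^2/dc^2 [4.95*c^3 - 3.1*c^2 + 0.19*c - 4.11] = 29.7*c - 6.2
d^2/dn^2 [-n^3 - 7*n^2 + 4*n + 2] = -6*n - 14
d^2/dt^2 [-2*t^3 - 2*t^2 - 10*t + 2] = -12*t - 4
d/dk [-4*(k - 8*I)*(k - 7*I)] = -8*k + 60*I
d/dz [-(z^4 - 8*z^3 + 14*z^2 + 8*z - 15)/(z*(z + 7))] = (-2*z^5 - 13*z^4 + 112*z^3 - 90*z^2 - 30*z - 105)/(z^2*(z^2 + 14*z + 49))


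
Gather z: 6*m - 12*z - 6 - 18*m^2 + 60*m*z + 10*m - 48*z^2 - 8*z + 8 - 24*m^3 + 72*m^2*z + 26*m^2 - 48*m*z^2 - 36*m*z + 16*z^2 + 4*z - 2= -24*m^3 + 8*m^2 + 16*m + z^2*(-48*m - 32) + z*(72*m^2 + 24*m - 16)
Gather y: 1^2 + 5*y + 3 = 5*y + 4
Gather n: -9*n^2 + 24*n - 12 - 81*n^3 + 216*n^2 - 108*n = -81*n^3 + 207*n^2 - 84*n - 12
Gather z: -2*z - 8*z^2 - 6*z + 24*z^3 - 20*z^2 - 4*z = 24*z^3 - 28*z^2 - 12*z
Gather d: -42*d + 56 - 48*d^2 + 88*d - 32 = -48*d^2 + 46*d + 24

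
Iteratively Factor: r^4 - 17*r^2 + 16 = (r - 4)*(r^3 + 4*r^2 - r - 4) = (r - 4)*(r - 1)*(r^2 + 5*r + 4) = (r - 4)*(r - 1)*(r + 4)*(r + 1)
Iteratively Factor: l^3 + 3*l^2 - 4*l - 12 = (l + 3)*(l^2 - 4) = (l + 2)*(l + 3)*(l - 2)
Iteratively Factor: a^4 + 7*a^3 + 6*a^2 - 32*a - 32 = (a - 2)*(a^3 + 9*a^2 + 24*a + 16) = (a - 2)*(a + 1)*(a^2 + 8*a + 16) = (a - 2)*(a + 1)*(a + 4)*(a + 4)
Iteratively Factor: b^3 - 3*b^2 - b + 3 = (b - 1)*(b^2 - 2*b - 3) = (b - 1)*(b + 1)*(b - 3)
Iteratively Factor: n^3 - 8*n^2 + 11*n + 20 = (n - 4)*(n^2 - 4*n - 5) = (n - 4)*(n + 1)*(n - 5)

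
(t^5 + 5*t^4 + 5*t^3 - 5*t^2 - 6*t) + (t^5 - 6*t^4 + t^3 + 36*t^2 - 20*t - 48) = 2*t^5 - t^4 + 6*t^3 + 31*t^2 - 26*t - 48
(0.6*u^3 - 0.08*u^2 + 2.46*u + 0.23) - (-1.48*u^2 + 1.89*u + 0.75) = 0.6*u^3 + 1.4*u^2 + 0.57*u - 0.52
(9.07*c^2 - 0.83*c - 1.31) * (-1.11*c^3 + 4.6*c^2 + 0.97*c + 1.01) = -10.0677*c^5 + 42.6433*c^4 + 6.434*c^3 + 2.3296*c^2 - 2.109*c - 1.3231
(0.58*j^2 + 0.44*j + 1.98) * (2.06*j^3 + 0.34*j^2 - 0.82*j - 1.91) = 1.1948*j^5 + 1.1036*j^4 + 3.7528*j^3 - 0.7954*j^2 - 2.464*j - 3.7818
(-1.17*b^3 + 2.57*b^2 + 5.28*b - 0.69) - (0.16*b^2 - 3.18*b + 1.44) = -1.17*b^3 + 2.41*b^2 + 8.46*b - 2.13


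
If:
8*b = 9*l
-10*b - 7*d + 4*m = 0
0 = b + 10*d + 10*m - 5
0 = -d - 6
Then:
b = 85/13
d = -6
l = 680/117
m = 76/13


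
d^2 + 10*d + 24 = (d + 4)*(d + 6)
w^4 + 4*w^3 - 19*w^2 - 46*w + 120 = (w - 3)*(w - 2)*(w + 4)*(w + 5)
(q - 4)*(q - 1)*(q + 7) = q^3 + 2*q^2 - 31*q + 28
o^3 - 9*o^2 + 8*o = o*(o - 8)*(o - 1)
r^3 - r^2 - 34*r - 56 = (r - 7)*(r + 2)*(r + 4)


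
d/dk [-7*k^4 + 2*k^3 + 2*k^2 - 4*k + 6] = -28*k^3 + 6*k^2 + 4*k - 4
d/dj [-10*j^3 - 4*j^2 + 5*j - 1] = -30*j^2 - 8*j + 5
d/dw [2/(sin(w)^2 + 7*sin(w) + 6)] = -2*(2*sin(w) + 7)*cos(w)/(sin(w)^2 + 7*sin(w) + 6)^2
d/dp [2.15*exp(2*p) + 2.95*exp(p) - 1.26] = (4.3*exp(p) + 2.95)*exp(p)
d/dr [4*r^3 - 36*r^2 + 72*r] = 12*r^2 - 72*r + 72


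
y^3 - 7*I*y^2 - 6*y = y*(y - 6*I)*(y - I)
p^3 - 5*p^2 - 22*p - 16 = (p - 8)*(p + 1)*(p + 2)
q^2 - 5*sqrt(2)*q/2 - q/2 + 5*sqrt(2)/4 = (q - 1/2)*(q - 5*sqrt(2)/2)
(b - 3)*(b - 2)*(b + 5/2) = b^3 - 5*b^2/2 - 13*b/2 + 15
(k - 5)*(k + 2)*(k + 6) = k^3 + 3*k^2 - 28*k - 60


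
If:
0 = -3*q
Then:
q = 0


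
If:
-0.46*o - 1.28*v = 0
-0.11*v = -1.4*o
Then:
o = 0.00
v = 0.00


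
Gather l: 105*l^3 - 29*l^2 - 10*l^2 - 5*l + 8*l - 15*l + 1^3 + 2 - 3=105*l^3 - 39*l^2 - 12*l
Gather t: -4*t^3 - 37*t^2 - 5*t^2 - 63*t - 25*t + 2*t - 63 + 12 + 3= -4*t^3 - 42*t^2 - 86*t - 48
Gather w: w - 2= w - 2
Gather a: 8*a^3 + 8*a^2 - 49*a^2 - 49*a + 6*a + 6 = 8*a^3 - 41*a^2 - 43*a + 6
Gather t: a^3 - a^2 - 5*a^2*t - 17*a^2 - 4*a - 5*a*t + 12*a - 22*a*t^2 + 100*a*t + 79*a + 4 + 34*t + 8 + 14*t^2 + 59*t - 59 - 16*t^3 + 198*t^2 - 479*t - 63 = a^3 - 18*a^2 + 87*a - 16*t^3 + t^2*(212 - 22*a) + t*(-5*a^2 + 95*a - 386) - 110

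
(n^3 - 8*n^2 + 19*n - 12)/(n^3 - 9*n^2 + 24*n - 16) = (n - 3)/(n - 4)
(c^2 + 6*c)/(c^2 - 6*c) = (c + 6)/(c - 6)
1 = 1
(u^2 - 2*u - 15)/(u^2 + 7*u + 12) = (u - 5)/(u + 4)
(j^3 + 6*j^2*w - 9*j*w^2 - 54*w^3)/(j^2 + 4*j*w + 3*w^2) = (j^2 + 3*j*w - 18*w^2)/(j + w)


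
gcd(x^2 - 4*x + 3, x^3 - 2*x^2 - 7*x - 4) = 1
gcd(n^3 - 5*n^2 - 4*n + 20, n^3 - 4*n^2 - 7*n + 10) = n^2 - 3*n - 10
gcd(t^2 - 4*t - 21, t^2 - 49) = t - 7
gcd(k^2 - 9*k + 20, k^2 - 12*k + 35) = k - 5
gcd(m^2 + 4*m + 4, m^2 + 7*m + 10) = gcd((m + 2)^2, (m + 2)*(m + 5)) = m + 2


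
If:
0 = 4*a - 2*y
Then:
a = y/2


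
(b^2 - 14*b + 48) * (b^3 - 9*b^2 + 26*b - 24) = b^5 - 23*b^4 + 200*b^3 - 820*b^2 + 1584*b - 1152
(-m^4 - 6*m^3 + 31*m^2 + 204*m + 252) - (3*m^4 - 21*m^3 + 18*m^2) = -4*m^4 + 15*m^3 + 13*m^2 + 204*m + 252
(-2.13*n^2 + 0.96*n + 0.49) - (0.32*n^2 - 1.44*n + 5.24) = -2.45*n^2 + 2.4*n - 4.75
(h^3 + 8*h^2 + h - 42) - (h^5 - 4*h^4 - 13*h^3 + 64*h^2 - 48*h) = -h^5 + 4*h^4 + 14*h^3 - 56*h^2 + 49*h - 42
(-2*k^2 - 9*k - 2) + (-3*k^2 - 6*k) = -5*k^2 - 15*k - 2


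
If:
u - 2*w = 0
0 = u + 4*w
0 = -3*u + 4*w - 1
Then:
No Solution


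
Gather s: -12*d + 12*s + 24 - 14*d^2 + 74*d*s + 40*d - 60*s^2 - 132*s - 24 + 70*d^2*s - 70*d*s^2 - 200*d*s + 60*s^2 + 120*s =-14*d^2 - 70*d*s^2 + 28*d + s*(70*d^2 - 126*d)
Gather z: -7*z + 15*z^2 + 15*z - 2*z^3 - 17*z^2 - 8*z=-2*z^3 - 2*z^2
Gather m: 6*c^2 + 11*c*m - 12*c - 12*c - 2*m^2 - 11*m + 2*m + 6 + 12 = 6*c^2 - 24*c - 2*m^2 + m*(11*c - 9) + 18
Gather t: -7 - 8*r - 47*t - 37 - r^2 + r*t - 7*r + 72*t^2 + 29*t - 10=-r^2 - 15*r + 72*t^2 + t*(r - 18) - 54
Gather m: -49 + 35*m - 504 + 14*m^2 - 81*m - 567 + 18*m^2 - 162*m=32*m^2 - 208*m - 1120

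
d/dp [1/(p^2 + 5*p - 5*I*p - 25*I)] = (-2*p - 5 + 5*I)/(p^2 + 5*p - 5*I*p - 25*I)^2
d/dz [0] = 0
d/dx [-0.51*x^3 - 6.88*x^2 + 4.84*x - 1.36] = -1.53*x^2 - 13.76*x + 4.84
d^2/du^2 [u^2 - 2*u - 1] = 2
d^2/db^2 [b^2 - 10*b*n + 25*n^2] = 2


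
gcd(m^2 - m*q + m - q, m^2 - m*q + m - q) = -m^2 + m*q - m + q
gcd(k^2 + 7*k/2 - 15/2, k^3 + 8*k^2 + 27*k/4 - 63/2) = k - 3/2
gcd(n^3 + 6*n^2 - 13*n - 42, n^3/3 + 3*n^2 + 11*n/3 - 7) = n + 7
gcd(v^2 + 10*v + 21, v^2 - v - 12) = v + 3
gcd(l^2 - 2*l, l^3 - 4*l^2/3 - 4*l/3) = l^2 - 2*l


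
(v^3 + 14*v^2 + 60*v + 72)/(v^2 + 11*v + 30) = (v^2 + 8*v + 12)/(v + 5)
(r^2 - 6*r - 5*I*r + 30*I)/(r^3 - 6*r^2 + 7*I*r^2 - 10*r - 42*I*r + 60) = (r - 5*I)/(r^2 + 7*I*r - 10)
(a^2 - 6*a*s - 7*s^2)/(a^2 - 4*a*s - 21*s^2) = (a + s)/(a + 3*s)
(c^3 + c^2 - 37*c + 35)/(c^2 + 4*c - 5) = (c^2 + 2*c - 35)/(c + 5)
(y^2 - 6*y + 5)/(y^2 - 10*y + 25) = (y - 1)/(y - 5)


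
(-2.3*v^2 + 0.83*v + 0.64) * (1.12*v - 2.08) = -2.576*v^3 + 5.7136*v^2 - 1.0096*v - 1.3312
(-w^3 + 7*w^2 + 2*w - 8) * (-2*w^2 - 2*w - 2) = 2*w^5 - 12*w^4 - 16*w^3 - 2*w^2 + 12*w + 16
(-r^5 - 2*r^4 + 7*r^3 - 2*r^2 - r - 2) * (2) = -2*r^5 - 4*r^4 + 14*r^3 - 4*r^2 - 2*r - 4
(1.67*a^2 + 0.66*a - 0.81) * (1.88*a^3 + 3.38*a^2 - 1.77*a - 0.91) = 3.1396*a^5 + 6.8854*a^4 - 2.2479*a^3 - 5.4257*a^2 + 0.8331*a + 0.7371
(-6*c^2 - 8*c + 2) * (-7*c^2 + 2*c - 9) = 42*c^4 + 44*c^3 + 24*c^2 + 76*c - 18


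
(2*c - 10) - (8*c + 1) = -6*c - 11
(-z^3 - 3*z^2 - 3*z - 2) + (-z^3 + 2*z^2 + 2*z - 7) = -2*z^3 - z^2 - z - 9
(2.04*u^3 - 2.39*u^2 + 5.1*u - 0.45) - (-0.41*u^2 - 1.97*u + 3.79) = 2.04*u^3 - 1.98*u^2 + 7.07*u - 4.24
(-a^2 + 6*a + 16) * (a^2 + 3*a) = -a^4 + 3*a^3 + 34*a^2 + 48*a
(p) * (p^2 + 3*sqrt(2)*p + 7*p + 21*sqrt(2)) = p^3 + 3*sqrt(2)*p^2 + 7*p^2 + 21*sqrt(2)*p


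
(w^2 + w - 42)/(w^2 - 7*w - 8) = (-w^2 - w + 42)/(-w^2 + 7*w + 8)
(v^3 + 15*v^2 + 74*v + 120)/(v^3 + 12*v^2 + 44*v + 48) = (v + 5)/(v + 2)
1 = 1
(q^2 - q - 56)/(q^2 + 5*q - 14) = (q - 8)/(q - 2)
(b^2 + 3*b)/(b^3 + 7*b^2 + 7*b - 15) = b/(b^2 + 4*b - 5)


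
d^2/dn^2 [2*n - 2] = 0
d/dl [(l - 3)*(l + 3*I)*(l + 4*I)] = 3*l^2 + l*(-6 + 14*I) - 12 - 21*I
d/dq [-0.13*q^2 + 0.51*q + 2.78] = 0.51 - 0.26*q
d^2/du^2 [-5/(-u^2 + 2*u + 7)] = 10*(u^2 - 2*u - 4*(u - 1)^2 - 7)/(-u^2 + 2*u + 7)^3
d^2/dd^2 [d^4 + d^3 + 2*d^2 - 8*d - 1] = 12*d^2 + 6*d + 4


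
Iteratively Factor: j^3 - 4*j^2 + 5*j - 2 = (j - 1)*(j^2 - 3*j + 2) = (j - 2)*(j - 1)*(j - 1)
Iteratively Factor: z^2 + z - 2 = (z - 1)*(z + 2)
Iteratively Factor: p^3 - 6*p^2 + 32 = (p - 4)*(p^2 - 2*p - 8) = (p - 4)*(p + 2)*(p - 4)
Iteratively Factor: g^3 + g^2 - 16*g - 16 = (g + 1)*(g^2 - 16) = (g - 4)*(g + 1)*(g + 4)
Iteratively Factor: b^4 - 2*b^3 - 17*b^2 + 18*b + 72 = (b + 2)*(b^3 - 4*b^2 - 9*b + 36) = (b + 2)*(b + 3)*(b^2 - 7*b + 12) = (b - 3)*(b + 2)*(b + 3)*(b - 4)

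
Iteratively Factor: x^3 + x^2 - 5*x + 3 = (x - 1)*(x^2 + 2*x - 3) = (x - 1)^2*(x + 3)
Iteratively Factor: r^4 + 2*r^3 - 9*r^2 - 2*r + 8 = (r + 4)*(r^3 - 2*r^2 - r + 2) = (r + 1)*(r + 4)*(r^2 - 3*r + 2) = (r - 2)*(r + 1)*(r + 4)*(r - 1)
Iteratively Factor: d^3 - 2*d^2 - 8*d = (d + 2)*(d^2 - 4*d) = d*(d + 2)*(d - 4)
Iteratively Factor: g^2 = (g)*(g)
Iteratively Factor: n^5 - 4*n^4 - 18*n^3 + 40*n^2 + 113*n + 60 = (n + 3)*(n^4 - 7*n^3 + 3*n^2 + 31*n + 20) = (n - 4)*(n + 3)*(n^3 - 3*n^2 - 9*n - 5) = (n - 4)*(n + 1)*(n + 3)*(n^2 - 4*n - 5) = (n - 4)*(n + 1)^2*(n + 3)*(n - 5)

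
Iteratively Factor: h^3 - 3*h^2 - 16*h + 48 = (h + 4)*(h^2 - 7*h + 12) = (h - 4)*(h + 4)*(h - 3)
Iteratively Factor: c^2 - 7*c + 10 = (c - 5)*(c - 2)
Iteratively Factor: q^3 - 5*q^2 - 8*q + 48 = (q + 3)*(q^2 - 8*q + 16) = (q - 4)*(q + 3)*(q - 4)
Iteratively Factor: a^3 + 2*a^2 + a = (a + 1)*(a^2 + a) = a*(a + 1)*(a + 1)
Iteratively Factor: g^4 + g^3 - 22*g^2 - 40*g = (g - 5)*(g^3 + 6*g^2 + 8*g) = g*(g - 5)*(g^2 + 6*g + 8) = g*(g - 5)*(g + 2)*(g + 4)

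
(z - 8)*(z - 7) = z^2 - 15*z + 56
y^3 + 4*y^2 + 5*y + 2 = (y + 1)^2*(y + 2)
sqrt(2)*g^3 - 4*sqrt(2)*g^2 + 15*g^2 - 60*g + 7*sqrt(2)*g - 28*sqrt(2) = (g - 4)*(g + 7*sqrt(2))*(sqrt(2)*g + 1)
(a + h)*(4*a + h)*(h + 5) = 4*a^2*h + 20*a^2 + 5*a*h^2 + 25*a*h + h^3 + 5*h^2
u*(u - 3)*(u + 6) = u^3 + 3*u^2 - 18*u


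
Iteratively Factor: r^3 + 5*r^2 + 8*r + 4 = (r + 1)*(r^2 + 4*r + 4) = (r + 1)*(r + 2)*(r + 2)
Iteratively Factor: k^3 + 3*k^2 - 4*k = (k)*(k^2 + 3*k - 4) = k*(k + 4)*(k - 1)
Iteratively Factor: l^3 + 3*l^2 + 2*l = (l + 1)*(l^2 + 2*l) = (l + 1)*(l + 2)*(l)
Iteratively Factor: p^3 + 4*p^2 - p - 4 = (p + 1)*(p^2 + 3*p - 4) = (p + 1)*(p + 4)*(p - 1)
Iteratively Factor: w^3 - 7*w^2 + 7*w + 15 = (w + 1)*(w^2 - 8*w + 15) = (w - 3)*(w + 1)*(w - 5)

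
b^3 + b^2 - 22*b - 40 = (b - 5)*(b + 2)*(b + 4)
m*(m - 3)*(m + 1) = m^3 - 2*m^2 - 3*m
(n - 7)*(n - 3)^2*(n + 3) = n^4 - 10*n^3 + 12*n^2 + 90*n - 189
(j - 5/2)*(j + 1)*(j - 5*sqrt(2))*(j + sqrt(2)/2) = j^4 - 9*sqrt(2)*j^3/2 - 3*j^3/2 - 15*j^2/2 + 27*sqrt(2)*j^2/4 + 15*j/2 + 45*sqrt(2)*j/4 + 25/2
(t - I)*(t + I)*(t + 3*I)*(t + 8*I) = t^4 + 11*I*t^3 - 23*t^2 + 11*I*t - 24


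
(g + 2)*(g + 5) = g^2 + 7*g + 10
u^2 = u^2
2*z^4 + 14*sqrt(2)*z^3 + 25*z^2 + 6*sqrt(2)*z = z*(z + 6*sqrt(2))*(sqrt(2)*z + 1)^2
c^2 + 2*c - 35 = (c - 5)*(c + 7)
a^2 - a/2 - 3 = (a - 2)*(a + 3/2)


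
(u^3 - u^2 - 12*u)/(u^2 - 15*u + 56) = u*(u^2 - u - 12)/(u^2 - 15*u + 56)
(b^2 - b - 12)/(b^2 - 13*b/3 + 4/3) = 3*(b + 3)/(3*b - 1)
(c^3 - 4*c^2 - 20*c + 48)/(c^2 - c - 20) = (c^2 - 8*c + 12)/(c - 5)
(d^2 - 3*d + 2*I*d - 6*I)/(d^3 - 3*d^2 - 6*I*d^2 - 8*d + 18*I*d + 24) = (d + 2*I)/(d^2 - 6*I*d - 8)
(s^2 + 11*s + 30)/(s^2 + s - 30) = (s + 5)/(s - 5)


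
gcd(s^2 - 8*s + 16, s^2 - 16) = s - 4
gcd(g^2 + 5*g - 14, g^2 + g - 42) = g + 7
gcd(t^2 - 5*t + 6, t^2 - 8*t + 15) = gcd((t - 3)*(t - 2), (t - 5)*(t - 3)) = t - 3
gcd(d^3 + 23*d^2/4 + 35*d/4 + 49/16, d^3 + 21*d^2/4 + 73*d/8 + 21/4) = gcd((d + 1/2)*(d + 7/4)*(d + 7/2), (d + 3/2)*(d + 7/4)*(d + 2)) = d + 7/4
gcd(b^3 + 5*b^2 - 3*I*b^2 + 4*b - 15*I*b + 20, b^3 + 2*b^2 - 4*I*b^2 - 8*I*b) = b - 4*I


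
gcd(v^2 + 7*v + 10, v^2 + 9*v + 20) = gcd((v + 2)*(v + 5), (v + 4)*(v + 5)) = v + 5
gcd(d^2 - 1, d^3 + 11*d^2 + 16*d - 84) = 1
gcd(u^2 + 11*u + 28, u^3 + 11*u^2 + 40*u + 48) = u + 4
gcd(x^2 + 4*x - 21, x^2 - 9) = x - 3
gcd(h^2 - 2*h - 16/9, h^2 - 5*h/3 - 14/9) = h + 2/3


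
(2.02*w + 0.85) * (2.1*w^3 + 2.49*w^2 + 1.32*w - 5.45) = 4.242*w^4 + 6.8148*w^3 + 4.7829*w^2 - 9.887*w - 4.6325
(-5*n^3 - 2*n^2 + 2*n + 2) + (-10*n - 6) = -5*n^3 - 2*n^2 - 8*n - 4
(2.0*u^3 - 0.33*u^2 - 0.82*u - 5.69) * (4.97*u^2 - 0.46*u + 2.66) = 9.94*u^5 - 2.5601*u^4 + 1.3964*u^3 - 28.7799*u^2 + 0.4362*u - 15.1354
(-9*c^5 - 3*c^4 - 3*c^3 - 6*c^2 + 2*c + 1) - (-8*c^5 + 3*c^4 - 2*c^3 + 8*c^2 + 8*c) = -c^5 - 6*c^4 - c^3 - 14*c^2 - 6*c + 1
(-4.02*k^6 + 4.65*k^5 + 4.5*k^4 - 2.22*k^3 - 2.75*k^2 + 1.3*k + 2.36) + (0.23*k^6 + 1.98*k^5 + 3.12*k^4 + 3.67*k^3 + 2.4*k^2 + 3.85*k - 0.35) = -3.79*k^6 + 6.63*k^5 + 7.62*k^4 + 1.45*k^3 - 0.35*k^2 + 5.15*k + 2.01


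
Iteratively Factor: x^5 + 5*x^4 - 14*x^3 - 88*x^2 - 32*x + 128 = (x - 1)*(x^4 + 6*x^3 - 8*x^2 - 96*x - 128) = (x - 1)*(x + 4)*(x^3 + 2*x^2 - 16*x - 32) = (x - 1)*(x + 4)^2*(x^2 - 2*x - 8) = (x - 4)*(x - 1)*(x + 4)^2*(x + 2)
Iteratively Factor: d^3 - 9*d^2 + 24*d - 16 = (d - 4)*(d^2 - 5*d + 4) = (d - 4)*(d - 1)*(d - 4)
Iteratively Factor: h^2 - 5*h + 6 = (h - 3)*(h - 2)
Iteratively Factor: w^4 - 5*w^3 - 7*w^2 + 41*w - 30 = (w + 3)*(w^3 - 8*w^2 + 17*w - 10) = (w - 5)*(w + 3)*(w^2 - 3*w + 2) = (w - 5)*(w - 1)*(w + 3)*(w - 2)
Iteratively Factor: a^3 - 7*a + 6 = (a - 1)*(a^2 + a - 6) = (a - 2)*(a - 1)*(a + 3)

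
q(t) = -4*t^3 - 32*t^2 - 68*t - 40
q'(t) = -12*t^2 - 64*t - 68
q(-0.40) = -17.66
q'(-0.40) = -44.32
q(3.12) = -685.15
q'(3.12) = -384.49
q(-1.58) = 3.33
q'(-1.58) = 3.16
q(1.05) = -151.31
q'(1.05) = -148.43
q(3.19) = -712.40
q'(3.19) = -394.27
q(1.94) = -321.56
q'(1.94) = -237.32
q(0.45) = -77.44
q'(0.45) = -99.23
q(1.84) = -298.38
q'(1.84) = -226.39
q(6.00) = -2464.00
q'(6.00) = -884.00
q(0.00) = -40.00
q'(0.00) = -68.00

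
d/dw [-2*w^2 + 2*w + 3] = 2 - 4*w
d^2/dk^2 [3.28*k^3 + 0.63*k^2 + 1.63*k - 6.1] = 19.68*k + 1.26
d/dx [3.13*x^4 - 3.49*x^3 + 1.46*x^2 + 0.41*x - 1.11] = 12.52*x^3 - 10.47*x^2 + 2.92*x + 0.41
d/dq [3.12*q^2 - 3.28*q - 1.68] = 6.24*q - 3.28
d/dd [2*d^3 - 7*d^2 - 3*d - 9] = 6*d^2 - 14*d - 3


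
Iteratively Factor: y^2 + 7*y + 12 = (y + 3)*(y + 4)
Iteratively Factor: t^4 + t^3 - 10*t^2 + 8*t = (t + 4)*(t^3 - 3*t^2 + 2*t) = t*(t + 4)*(t^2 - 3*t + 2) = t*(t - 2)*(t + 4)*(t - 1)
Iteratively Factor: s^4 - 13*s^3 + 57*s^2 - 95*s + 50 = (s - 2)*(s^3 - 11*s^2 + 35*s - 25) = (s - 5)*(s - 2)*(s^2 - 6*s + 5) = (s - 5)*(s - 2)*(s - 1)*(s - 5)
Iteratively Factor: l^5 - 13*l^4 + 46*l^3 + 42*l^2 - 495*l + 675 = (l - 3)*(l^4 - 10*l^3 + 16*l^2 + 90*l - 225) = (l - 3)*(l + 3)*(l^3 - 13*l^2 + 55*l - 75) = (l - 3)^2*(l + 3)*(l^2 - 10*l + 25) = (l - 5)*(l - 3)^2*(l + 3)*(l - 5)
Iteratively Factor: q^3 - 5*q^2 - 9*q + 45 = (q - 5)*(q^2 - 9) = (q - 5)*(q + 3)*(q - 3)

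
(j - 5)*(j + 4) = j^2 - j - 20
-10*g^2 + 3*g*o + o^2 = (-2*g + o)*(5*g + o)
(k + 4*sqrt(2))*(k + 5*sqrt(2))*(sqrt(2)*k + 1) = sqrt(2)*k^3 + 19*k^2 + 49*sqrt(2)*k + 40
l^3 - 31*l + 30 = (l - 5)*(l - 1)*(l + 6)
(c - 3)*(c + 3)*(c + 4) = c^3 + 4*c^2 - 9*c - 36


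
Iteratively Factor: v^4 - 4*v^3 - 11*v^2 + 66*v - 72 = (v + 4)*(v^3 - 8*v^2 + 21*v - 18) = (v - 2)*(v + 4)*(v^2 - 6*v + 9) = (v - 3)*(v - 2)*(v + 4)*(v - 3)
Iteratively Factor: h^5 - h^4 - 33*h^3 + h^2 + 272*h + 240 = (h + 1)*(h^4 - 2*h^3 - 31*h^2 + 32*h + 240) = (h + 1)*(h + 4)*(h^3 - 6*h^2 - 7*h + 60) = (h + 1)*(h + 3)*(h + 4)*(h^2 - 9*h + 20) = (h - 4)*(h + 1)*(h + 3)*(h + 4)*(h - 5)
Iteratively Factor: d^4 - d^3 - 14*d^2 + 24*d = (d)*(d^3 - d^2 - 14*d + 24) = d*(d - 3)*(d^2 + 2*d - 8) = d*(d - 3)*(d - 2)*(d + 4)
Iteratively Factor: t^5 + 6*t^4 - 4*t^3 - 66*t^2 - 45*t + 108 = (t - 3)*(t^4 + 9*t^3 + 23*t^2 + 3*t - 36) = (t - 3)*(t - 1)*(t^3 + 10*t^2 + 33*t + 36) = (t - 3)*(t - 1)*(t + 3)*(t^2 + 7*t + 12) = (t - 3)*(t - 1)*(t + 3)*(t + 4)*(t + 3)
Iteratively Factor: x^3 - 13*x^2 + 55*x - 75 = (x - 5)*(x^2 - 8*x + 15) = (x - 5)*(x - 3)*(x - 5)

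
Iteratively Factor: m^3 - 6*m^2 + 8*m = (m)*(m^2 - 6*m + 8) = m*(m - 4)*(m - 2)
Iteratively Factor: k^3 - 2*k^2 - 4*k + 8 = (k - 2)*(k^2 - 4) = (k - 2)*(k + 2)*(k - 2)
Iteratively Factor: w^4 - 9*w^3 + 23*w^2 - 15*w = (w - 1)*(w^3 - 8*w^2 + 15*w) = w*(w - 1)*(w^2 - 8*w + 15) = w*(w - 5)*(w - 1)*(w - 3)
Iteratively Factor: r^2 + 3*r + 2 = (r + 2)*(r + 1)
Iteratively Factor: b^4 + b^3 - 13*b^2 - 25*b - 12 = (b - 4)*(b^3 + 5*b^2 + 7*b + 3) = (b - 4)*(b + 1)*(b^2 + 4*b + 3) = (b - 4)*(b + 1)*(b + 3)*(b + 1)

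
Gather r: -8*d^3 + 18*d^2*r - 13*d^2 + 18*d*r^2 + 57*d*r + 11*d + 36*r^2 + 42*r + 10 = -8*d^3 - 13*d^2 + 11*d + r^2*(18*d + 36) + r*(18*d^2 + 57*d + 42) + 10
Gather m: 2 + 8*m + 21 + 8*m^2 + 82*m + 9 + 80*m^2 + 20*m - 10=88*m^2 + 110*m + 22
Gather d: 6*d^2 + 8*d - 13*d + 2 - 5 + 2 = 6*d^2 - 5*d - 1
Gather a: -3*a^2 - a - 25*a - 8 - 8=-3*a^2 - 26*a - 16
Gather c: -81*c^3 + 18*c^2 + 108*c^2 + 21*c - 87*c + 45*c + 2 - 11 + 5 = -81*c^3 + 126*c^2 - 21*c - 4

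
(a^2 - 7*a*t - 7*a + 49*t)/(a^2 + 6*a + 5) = (a^2 - 7*a*t - 7*a + 49*t)/(a^2 + 6*a + 5)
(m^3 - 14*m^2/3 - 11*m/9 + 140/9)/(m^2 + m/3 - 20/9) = (3*m^2 - 19*m + 28)/(3*m - 4)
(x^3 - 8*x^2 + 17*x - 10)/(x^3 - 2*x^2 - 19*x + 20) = (x - 2)/(x + 4)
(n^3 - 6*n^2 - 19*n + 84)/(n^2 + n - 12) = n - 7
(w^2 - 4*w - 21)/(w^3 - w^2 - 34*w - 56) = (w + 3)/(w^2 + 6*w + 8)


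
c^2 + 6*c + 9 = (c + 3)^2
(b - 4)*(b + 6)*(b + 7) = b^3 + 9*b^2 - 10*b - 168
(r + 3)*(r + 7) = r^2 + 10*r + 21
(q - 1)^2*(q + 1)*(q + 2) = q^4 + q^3 - 3*q^2 - q + 2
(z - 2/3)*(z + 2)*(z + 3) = z^3 + 13*z^2/3 + 8*z/3 - 4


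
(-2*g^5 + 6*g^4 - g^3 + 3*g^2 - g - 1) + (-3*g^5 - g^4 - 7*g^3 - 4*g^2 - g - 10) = -5*g^5 + 5*g^4 - 8*g^3 - g^2 - 2*g - 11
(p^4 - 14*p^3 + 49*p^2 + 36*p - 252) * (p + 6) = p^5 - 8*p^4 - 35*p^3 + 330*p^2 - 36*p - 1512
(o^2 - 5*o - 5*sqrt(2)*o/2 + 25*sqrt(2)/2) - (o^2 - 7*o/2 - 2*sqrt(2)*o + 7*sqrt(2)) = -3*o/2 - sqrt(2)*o/2 + 11*sqrt(2)/2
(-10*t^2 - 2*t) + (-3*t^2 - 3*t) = -13*t^2 - 5*t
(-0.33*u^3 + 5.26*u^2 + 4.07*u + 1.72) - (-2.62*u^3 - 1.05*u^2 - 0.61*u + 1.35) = 2.29*u^3 + 6.31*u^2 + 4.68*u + 0.37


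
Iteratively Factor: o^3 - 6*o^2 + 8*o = (o - 2)*(o^2 - 4*o) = (o - 4)*(o - 2)*(o)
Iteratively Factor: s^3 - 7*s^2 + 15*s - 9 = (s - 1)*(s^2 - 6*s + 9) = (s - 3)*(s - 1)*(s - 3)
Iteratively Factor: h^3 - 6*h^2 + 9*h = (h - 3)*(h^2 - 3*h) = h*(h - 3)*(h - 3)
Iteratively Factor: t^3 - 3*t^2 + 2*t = (t - 1)*(t^2 - 2*t) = t*(t - 1)*(t - 2)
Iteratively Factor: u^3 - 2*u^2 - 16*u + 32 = (u - 4)*(u^2 + 2*u - 8) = (u - 4)*(u - 2)*(u + 4)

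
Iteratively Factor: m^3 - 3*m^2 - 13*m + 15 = (m - 5)*(m^2 + 2*m - 3) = (m - 5)*(m + 3)*(m - 1)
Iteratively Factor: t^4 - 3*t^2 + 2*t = (t + 2)*(t^3 - 2*t^2 + t) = t*(t + 2)*(t^2 - 2*t + 1) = t*(t - 1)*(t + 2)*(t - 1)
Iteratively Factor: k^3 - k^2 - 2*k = (k + 1)*(k^2 - 2*k) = (k - 2)*(k + 1)*(k)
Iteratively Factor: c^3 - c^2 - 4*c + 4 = (c - 2)*(c^2 + c - 2) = (c - 2)*(c - 1)*(c + 2)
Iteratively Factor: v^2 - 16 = (v + 4)*(v - 4)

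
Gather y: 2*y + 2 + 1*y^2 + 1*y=y^2 + 3*y + 2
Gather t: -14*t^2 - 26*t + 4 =-14*t^2 - 26*t + 4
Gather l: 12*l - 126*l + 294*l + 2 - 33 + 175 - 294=180*l - 150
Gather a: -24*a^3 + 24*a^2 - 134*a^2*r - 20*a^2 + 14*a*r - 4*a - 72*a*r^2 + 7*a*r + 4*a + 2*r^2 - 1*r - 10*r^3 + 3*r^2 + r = -24*a^3 + a^2*(4 - 134*r) + a*(-72*r^2 + 21*r) - 10*r^3 + 5*r^2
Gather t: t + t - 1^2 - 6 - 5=2*t - 12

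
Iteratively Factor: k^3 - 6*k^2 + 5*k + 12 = (k - 3)*(k^2 - 3*k - 4) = (k - 3)*(k + 1)*(k - 4)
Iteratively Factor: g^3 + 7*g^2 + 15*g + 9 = (g + 3)*(g^2 + 4*g + 3) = (g + 3)^2*(g + 1)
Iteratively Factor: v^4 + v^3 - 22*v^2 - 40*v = (v - 5)*(v^3 + 6*v^2 + 8*v) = (v - 5)*(v + 2)*(v^2 + 4*v) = (v - 5)*(v + 2)*(v + 4)*(v)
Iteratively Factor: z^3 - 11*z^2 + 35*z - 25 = (z - 5)*(z^2 - 6*z + 5) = (z - 5)*(z - 1)*(z - 5)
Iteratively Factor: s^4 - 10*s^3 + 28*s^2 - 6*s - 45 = (s - 3)*(s^3 - 7*s^2 + 7*s + 15) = (s - 3)^2*(s^2 - 4*s - 5) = (s - 5)*(s - 3)^2*(s + 1)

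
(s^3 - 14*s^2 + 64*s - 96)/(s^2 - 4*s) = s - 10 + 24/s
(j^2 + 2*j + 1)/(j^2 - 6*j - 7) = (j + 1)/(j - 7)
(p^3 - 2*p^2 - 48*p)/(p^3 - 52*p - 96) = p/(p + 2)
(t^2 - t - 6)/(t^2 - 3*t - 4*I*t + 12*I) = (t + 2)/(t - 4*I)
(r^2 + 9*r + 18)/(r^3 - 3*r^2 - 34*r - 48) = (r + 6)/(r^2 - 6*r - 16)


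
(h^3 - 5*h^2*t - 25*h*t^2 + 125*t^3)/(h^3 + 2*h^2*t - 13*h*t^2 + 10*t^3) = (h^2 - 10*h*t + 25*t^2)/(h^2 - 3*h*t + 2*t^2)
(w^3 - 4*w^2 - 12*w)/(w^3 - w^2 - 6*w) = (w - 6)/(w - 3)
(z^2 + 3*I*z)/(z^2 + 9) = z/(z - 3*I)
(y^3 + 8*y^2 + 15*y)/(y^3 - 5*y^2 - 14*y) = (y^2 + 8*y + 15)/(y^2 - 5*y - 14)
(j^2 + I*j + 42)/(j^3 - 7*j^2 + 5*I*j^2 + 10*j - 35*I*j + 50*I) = (j^2 + I*j + 42)/(j^3 + j^2*(-7 + 5*I) + j*(10 - 35*I) + 50*I)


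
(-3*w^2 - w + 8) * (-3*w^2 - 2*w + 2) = 9*w^4 + 9*w^3 - 28*w^2 - 18*w + 16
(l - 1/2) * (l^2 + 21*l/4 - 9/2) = l^3 + 19*l^2/4 - 57*l/8 + 9/4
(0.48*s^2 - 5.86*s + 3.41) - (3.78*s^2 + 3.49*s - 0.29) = -3.3*s^2 - 9.35*s + 3.7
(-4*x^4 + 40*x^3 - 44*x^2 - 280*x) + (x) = -4*x^4 + 40*x^3 - 44*x^2 - 279*x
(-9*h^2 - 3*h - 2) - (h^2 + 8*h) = -10*h^2 - 11*h - 2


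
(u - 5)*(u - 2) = u^2 - 7*u + 10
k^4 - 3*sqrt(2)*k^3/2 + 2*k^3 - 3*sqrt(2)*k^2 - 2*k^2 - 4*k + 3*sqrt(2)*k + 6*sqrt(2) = (k + 2)*(k - 3*sqrt(2)/2)*(k - sqrt(2))*(k + sqrt(2))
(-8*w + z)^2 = 64*w^2 - 16*w*z + z^2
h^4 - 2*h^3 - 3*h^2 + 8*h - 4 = (h - 2)*(h - 1)^2*(h + 2)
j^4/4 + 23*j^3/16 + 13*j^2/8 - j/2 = j*(j/4 + 1)*(j - 1/4)*(j + 2)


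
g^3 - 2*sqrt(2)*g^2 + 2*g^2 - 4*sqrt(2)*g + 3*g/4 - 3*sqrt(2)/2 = (g + 1/2)*(g + 3/2)*(g - 2*sqrt(2))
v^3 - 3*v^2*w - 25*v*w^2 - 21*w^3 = (v - 7*w)*(v + w)*(v + 3*w)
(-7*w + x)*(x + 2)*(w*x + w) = -7*w^2*x^2 - 21*w^2*x - 14*w^2 + w*x^3 + 3*w*x^2 + 2*w*x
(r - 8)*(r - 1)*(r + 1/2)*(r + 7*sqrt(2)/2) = r^4 - 17*r^3/2 + 7*sqrt(2)*r^3/2 - 119*sqrt(2)*r^2/4 + 7*r^2/2 + 4*r + 49*sqrt(2)*r/4 + 14*sqrt(2)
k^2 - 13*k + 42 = (k - 7)*(k - 6)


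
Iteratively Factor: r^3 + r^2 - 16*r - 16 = (r + 1)*(r^2 - 16) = (r + 1)*(r + 4)*(r - 4)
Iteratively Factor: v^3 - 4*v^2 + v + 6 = (v + 1)*(v^2 - 5*v + 6) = (v - 3)*(v + 1)*(v - 2)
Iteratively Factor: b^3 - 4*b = (b - 2)*(b^2 + 2*b) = (b - 2)*(b + 2)*(b)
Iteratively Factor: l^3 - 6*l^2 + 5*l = (l)*(l^2 - 6*l + 5) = l*(l - 5)*(l - 1)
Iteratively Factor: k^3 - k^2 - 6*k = (k + 2)*(k^2 - 3*k) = k*(k + 2)*(k - 3)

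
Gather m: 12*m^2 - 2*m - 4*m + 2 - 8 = 12*m^2 - 6*m - 6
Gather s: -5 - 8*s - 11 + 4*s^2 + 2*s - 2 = 4*s^2 - 6*s - 18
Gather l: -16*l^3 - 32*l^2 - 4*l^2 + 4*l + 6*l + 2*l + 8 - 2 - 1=-16*l^3 - 36*l^2 + 12*l + 5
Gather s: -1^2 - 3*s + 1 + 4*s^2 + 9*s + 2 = 4*s^2 + 6*s + 2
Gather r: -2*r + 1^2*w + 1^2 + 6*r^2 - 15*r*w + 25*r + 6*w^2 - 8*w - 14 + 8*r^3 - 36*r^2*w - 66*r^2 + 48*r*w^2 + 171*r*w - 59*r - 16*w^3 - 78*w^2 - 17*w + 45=8*r^3 + r^2*(-36*w - 60) + r*(48*w^2 + 156*w - 36) - 16*w^3 - 72*w^2 - 24*w + 32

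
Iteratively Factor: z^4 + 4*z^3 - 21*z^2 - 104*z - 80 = (z + 4)*(z^3 - 21*z - 20) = (z + 4)^2*(z^2 - 4*z - 5) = (z + 1)*(z + 4)^2*(z - 5)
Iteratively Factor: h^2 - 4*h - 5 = (h - 5)*(h + 1)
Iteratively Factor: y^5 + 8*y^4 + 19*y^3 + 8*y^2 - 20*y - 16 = (y + 2)*(y^4 + 6*y^3 + 7*y^2 - 6*y - 8) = (y + 1)*(y + 2)*(y^3 + 5*y^2 + 2*y - 8) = (y - 1)*(y + 1)*(y + 2)*(y^2 + 6*y + 8) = (y - 1)*(y + 1)*(y + 2)*(y + 4)*(y + 2)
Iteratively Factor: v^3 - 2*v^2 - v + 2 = (v - 2)*(v^2 - 1) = (v - 2)*(v + 1)*(v - 1)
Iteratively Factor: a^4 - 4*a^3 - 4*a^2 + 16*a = (a - 4)*(a^3 - 4*a) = (a - 4)*(a - 2)*(a^2 + 2*a) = a*(a - 4)*(a - 2)*(a + 2)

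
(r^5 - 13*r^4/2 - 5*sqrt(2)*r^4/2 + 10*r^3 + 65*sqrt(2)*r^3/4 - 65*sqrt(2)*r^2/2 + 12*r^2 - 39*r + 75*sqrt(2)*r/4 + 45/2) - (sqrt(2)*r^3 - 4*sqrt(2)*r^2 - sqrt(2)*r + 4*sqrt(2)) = r^5 - 13*r^4/2 - 5*sqrt(2)*r^4/2 + 10*r^3 + 61*sqrt(2)*r^3/4 - 57*sqrt(2)*r^2/2 + 12*r^2 - 39*r + 79*sqrt(2)*r/4 - 4*sqrt(2) + 45/2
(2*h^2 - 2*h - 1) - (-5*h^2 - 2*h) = 7*h^2 - 1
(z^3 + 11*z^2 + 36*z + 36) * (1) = z^3 + 11*z^2 + 36*z + 36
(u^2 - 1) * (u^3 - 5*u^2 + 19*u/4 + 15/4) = u^5 - 5*u^4 + 15*u^3/4 + 35*u^2/4 - 19*u/4 - 15/4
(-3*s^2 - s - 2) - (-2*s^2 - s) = -s^2 - 2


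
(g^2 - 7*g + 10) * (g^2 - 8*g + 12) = g^4 - 15*g^3 + 78*g^2 - 164*g + 120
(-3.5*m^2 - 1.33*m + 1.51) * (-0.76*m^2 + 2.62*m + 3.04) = 2.66*m^4 - 8.1592*m^3 - 15.2722*m^2 - 0.0870000000000002*m + 4.5904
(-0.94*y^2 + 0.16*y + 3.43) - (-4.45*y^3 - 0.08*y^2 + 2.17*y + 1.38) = 4.45*y^3 - 0.86*y^2 - 2.01*y + 2.05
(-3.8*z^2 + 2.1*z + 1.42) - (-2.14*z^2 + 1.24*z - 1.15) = -1.66*z^2 + 0.86*z + 2.57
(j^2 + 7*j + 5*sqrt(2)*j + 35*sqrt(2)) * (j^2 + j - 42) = j^4 + 5*sqrt(2)*j^3 + 8*j^3 - 35*j^2 + 40*sqrt(2)*j^2 - 294*j - 175*sqrt(2)*j - 1470*sqrt(2)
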